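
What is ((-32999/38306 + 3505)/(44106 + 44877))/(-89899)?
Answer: -44743177/102142728319134 ≈ -4.3805e-7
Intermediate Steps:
((-32999/38306 + 3505)/(44106 + 44877))/(-89899) = ((-32999*1/38306 + 3505)/88983)*(-1/89899) = ((-32999/38306 + 3505)*(1/88983))*(-1/89899) = ((134229531/38306)*(1/88983))*(-1/89899) = (44743177/1136194266)*(-1/89899) = -44743177/102142728319134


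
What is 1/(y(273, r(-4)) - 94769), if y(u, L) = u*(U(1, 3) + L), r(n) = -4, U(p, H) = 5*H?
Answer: -1/91766 ≈ -1.0897e-5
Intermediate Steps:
y(u, L) = u*(15 + L) (y(u, L) = u*(5*3 + L) = u*(15 + L))
1/(y(273, r(-4)) - 94769) = 1/(273*(15 - 4) - 94769) = 1/(273*11 - 94769) = 1/(3003 - 94769) = 1/(-91766) = -1/91766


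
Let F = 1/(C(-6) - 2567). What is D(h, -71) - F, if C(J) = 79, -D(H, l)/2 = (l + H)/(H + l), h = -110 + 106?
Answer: -4975/2488 ≈ -1.9996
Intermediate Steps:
h = -4
D(H, l) = -2 (D(H, l) = -2*(l + H)/(H + l) = -2*(H + l)/(H + l) = -2*1 = -2)
F = -1/2488 (F = 1/(79 - 2567) = 1/(-2488) = -1/2488 ≈ -0.00040193)
D(h, -71) - F = -2 - 1*(-1/2488) = -2 + 1/2488 = -4975/2488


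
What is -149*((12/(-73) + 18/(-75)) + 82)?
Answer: -22187888/1825 ≈ -12158.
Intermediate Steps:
-149*((12/(-73) + 18/(-75)) + 82) = -149*((12*(-1/73) + 18*(-1/75)) + 82) = -149*((-12/73 - 6/25) + 82) = -149*(-738/1825 + 82) = -149*148912/1825 = -22187888/1825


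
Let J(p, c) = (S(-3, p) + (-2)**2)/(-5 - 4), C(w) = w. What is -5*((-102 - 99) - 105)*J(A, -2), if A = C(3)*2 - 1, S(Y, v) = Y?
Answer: -170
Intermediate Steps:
A = 5 (A = 3*2 - 1 = 6 - 1 = 5)
J(p, c) = -1/9 (J(p, c) = (-3 + (-2)**2)/(-5 - 4) = (-3 + 4)/(-9) = 1*(-1/9) = -1/9)
-5*((-102 - 99) - 105)*J(A, -2) = -5*((-102 - 99) - 105)*(-1)/9 = -5*(-201 - 105)*(-1)/9 = -(-1530)*(-1)/9 = -5*34 = -170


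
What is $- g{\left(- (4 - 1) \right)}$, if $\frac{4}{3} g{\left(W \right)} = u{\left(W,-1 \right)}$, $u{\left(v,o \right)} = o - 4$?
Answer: $\frac{15}{4} \approx 3.75$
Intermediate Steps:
$u{\left(v,o \right)} = -4 + o$
$g{\left(W \right)} = - \frac{15}{4}$ ($g{\left(W \right)} = \frac{3 \left(-4 - 1\right)}{4} = \frac{3}{4} \left(-5\right) = - \frac{15}{4}$)
$- g{\left(- (4 - 1) \right)} = \left(-1\right) \left(- \frac{15}{4}\right) = \frac{15}{4}$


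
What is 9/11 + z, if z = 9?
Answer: 108/11 ≈ 9.8182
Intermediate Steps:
9/11 + z = 9/11 + 9 = 108/11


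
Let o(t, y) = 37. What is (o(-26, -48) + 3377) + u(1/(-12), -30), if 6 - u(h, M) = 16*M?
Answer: 3900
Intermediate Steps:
u(h, M) = 6 - 16*M
(o(-26, -48) + 3377) + u(1/(-12), -30) = (37 + 3377) + (6 - 16*(-30)) = 3414 + (6 + 480) = 3414 + 486 = 3900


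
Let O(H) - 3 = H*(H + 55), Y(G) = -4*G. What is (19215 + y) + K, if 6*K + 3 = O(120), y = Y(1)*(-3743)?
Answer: 37687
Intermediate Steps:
O(H) = 3 + H*(55 + H) (O(H) = 3 + H*(H + 55) = 3 + H*(55 + H))
y = 14972 (y = -4*1*(-3743) = -4*(-3743) = 14972)
K = 3500 (K = -½ + (3 + 120² + 55*120)/6 = -½ + (3 + 14400 + 6600)/6 = -½ + (⅙)*21003 = -½ + 7001/2 = 3500)
(19215 + y) + K = (19215 + 14972) + 3500 = 34187 + 3500 = 37687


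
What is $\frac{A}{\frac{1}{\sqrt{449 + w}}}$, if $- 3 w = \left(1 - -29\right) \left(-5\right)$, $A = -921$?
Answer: $- 921 \sqrt{499} \approx -20574.0$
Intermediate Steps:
$w = 50$ ($w = - \frac{\left(1 - -29\right) \left(-5\right)}{3} = - \frac{\left(1 + 29\right) \left(-5\right)}{3} = - \frac{30 \left(-5\right)}{3} = \left(- \frac{1}{3}\right) \left(-150\right) = 50$)
$\frac{A}{\frac{1}{\sqrt{449 + w}}} = - \frac{921}{\frac{1}{\sqrt{449 + 50}}} = - \frac{921}{\frac{1}{\sqrt{499}}} = - \frac{921}{\frac{1}{499} \sqrt{499}} = - 921 \sqrt{499}$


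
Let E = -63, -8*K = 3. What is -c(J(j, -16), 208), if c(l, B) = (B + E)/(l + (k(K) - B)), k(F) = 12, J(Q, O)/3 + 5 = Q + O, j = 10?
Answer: 145/229 ≈ 0.63319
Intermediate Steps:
K = -3/8 (K = -⅛*3 = -3/8 ≈ -0.37500)
J(Q, O) = -15 + 3*O + 3*Q (J(Q, O) = -15 + 3*(Q + O) = -15 + 3*(O + Q) = -15 + (3*O + 3*Q) = -15 + 3*O + 3*Q)
c(l, B) = (-63 + B)/(12 + l - B) (c(l, B) = (B - 63)/(l + (12 - B)) = (-63 + B)/(12 + l - B))
-c(J(j, -16), 208) = -(-63 + 208)/(12 + (-15 + 3*(-16) + 3*10) - 1*208) = -145/(12 + (-15 - 48 + 30) - 208) = -145/(12 - 33 - 208) = -145/(-229) = -(-1)*145/229 = -1*(-145/229) = 145/229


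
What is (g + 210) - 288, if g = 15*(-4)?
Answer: -138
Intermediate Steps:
g = -60
(g + 210) - 288 = (-60 + 210) - 288 = 150 - 288 = -138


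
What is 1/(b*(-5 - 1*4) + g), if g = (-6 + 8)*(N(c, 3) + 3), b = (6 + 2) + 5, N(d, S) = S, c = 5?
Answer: -1/105 ≈ -0.0095238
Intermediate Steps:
b = 13 (b = 8 + 5 = 13)
g = 12 (g = (-6 + 8)*(3 + 3) = 2*6 = 12)
1/(b*(-5 - 1*4) + g) = 1/(13*(-5 - 1*4) + 12) = 1/(13*(-5 - 4) + 12) = 1/(13*(-9) + 12) = 1/(-117 + 12) = 1/(-105) = -1/105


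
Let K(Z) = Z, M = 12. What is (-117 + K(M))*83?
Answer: -8715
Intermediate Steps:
(-117 + K(M))*83 = (-117 + 12)*83 = -105*83 = -8715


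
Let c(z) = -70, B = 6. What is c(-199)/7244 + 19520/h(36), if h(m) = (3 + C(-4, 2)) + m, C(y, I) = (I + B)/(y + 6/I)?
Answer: 70700355/112282 ≈ 629.67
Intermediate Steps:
C(y, I) = (6 + I)/(y + 6/I) (C(y, I) = (I + 6)/(y + 6/I) = (6 + I)/(y + 6/I))
h(m) = -5 + m (h(m) = (3 + 2*(6 + 2)/(6 + 2*(-4))) + m = (3 + 2*8/(6 - 8)) + m = (3 + 2*8/(-2)) + m = (3 + 2*(-½)*8) + m = (3 - 8) + m = -5 + m)
c(-199)/7244 + 19520/h(36) = -70/7244 + 19520/(-5 + 36) = -70*1/7244 + 19520/31 = -35/3622 + 19520*(1/31) = -35/3622 + 19520/31 = 70700355/112282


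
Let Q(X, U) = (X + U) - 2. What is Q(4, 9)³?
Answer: 1331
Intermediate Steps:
Q(X, U) = -2 + U + X (Q(X, U) = (U + X) - 2 = -2 + U + X)
Q(4, 9)³ = (-2 + 9 + 4)³ = 11³ = 1331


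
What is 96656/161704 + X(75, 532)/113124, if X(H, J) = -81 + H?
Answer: 227773815/381095902 ≈ 0.59768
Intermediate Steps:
96656/161704 + X(75, 532)/113124 = 96656/161704 + (-81 + 75)/113124 = 96656*(1/161704) - 6*1/113124 = 12082/20213 - 1/18854 = 227773815/381095902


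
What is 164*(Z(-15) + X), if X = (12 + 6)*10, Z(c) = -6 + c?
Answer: 26076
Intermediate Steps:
X = 180 (X = 18*10 = 180)
164*(Z(-15) + X) = 164*((-6 - 15) + 180) = 164*(-21 + 180) = 164*159 = 26076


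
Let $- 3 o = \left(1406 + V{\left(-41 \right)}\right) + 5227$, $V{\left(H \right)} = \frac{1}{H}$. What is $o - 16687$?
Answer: $- \frac{2324453}{123} \approx -18898.0$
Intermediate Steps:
$o = - \frac{271952}{123}$ ($o = - \frac{\left(1406 + \frac{1}{-41}\right) + 5227}{3} = - \frac{\left(1406 - \frac{1}{41}\right) + 5227}{3} = - \frac{\frac{57645}{41} + 5227}{3} = \left(- \frac{1}{3}\right) \frac{271952}{41} = - \frac{271952}{123} \approx -2211.0$)
$o - 16687 = - \frac{271952}{123} - 16687 = - \frac{2324453}{123}$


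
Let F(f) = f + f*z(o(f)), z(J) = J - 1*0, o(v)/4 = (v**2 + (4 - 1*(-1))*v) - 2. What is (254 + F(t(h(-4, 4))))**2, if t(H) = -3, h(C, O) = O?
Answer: 120409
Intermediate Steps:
o(v) = -8 + 4*v**2 + 20*v (o(v) = 4*((v**2 + (4 - 1*(-1))*v) - 2) = 4*((v**2 + (4 + 1)*v) - 2) = 4*((v**2 + 5*v) - 2) = 4*(-2 + v**2 + 5*v) = -8 + 4*v**2 + 20*v)
z(J) = J (z(J) = J + 0 = J)
F(f) = f + f*(-8 + 4*f**2 + 20*f)
(254 + F(t(h(-4, 4))))**2 = (254 - 3*(-7 + 4*(-3)**2 + 20*(-3)))**2 = (254 - 3*(-7 + 4*9 - 60))**2 = (254 - 3*(-7 + 36 - 60))**2 = (254 - 3*(-31))**2 = (254 + 93)**2 = 347**2 = 120409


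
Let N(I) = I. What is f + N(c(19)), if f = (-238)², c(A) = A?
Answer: 56663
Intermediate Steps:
f = 56644
f + N(c(19)) = 56644 + 19 = 56663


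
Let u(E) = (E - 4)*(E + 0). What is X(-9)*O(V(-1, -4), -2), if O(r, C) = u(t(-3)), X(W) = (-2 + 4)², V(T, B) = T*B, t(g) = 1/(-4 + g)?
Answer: 116/49 ≈ 2.3673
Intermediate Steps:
V(T, B) = B*T
u(E) = E*(-4 + E) (u(E) = (-4 + E)*E = E*(-4 + E))
X(W) = 4 (X(W) = 2² = 4)
O(r, C) = 29/49 (O(r, C) = (-4 + 1/(-4 - 3))/(-4 - 3) = (-4 + 1/(-7))/(-7) = -(-4 - ⅐)/7 = -⅐*(-29/7) = 29/49)
X(-9)*O(V(-1, -4), -2) = 4*(29/49) = 116/49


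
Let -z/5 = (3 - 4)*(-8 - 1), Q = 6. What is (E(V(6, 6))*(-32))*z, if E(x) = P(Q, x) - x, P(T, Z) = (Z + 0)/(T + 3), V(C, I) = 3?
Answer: -3840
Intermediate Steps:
P(T, Z) = Z/(3 + T)
E(x) = -8*x/9 (E(x) = x/(3 + 6) - x = x/9 - x = -8*x/9)
z = -45 (z = -5*(3 - 4)*(-8 - 1) = -(-5)*(-9) = -5*9 = -45)
(E(V(6, 6))*(-32))*z = (-8/9*3*(-32))*(-45) = -8/3*(-32)*(-45) = (256/3)*(-45) = -3840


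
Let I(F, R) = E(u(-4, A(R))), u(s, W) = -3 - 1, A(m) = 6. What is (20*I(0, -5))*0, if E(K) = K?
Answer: 0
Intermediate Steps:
u(s, W) = -4
I(F, R) = -4
(20*I(0, -5))*0 = (20*(-4))*0 = -80*0 = 0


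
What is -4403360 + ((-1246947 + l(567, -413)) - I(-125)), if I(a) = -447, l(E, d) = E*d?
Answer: -5884031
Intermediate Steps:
-4403360 + ((-1246947 + l(567, -413)) - I(-125)) = -4403360 + ((-1246947 + 567*(-413)) - 1*(-447)) = -4403360 + ((-1246947 - 234171) + 447) = -4403360 + (-1481118 + 447) = -4403360 - 1480671 = -5884031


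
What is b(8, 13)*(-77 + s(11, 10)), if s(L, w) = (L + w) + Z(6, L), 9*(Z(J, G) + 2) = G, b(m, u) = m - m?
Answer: 0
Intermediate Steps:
b(m, u) = 0
Z(J, G) = -2 + G/9
s(L, w) = -2 + w + 10*L/9 (s(L, w) = (L + w) + (-2 + L/9) = -2 + w + 10*L/9)
b(8, 13)*(-77 + s(11, 10)) = 0*(-77 + (-2 + 10 + (10/9)*11)) = 0*(-77 + (-2 + 10 + 110/9)) = 0*(-77 + 182/9) = 0*(-511/9) = 0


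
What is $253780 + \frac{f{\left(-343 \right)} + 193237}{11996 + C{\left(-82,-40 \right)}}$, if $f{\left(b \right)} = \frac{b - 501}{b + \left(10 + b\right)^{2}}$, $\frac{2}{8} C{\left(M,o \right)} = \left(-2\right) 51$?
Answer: $\frac{162557665108999}{640503524} \approx 2.538 \cdot 10^{5}$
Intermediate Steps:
$C{\left(M,o \right)} = -408$ ($C{\left(M,o \right)} = 4 \left(\left(-2\right) 51\right) = 4 \left(-102\right) = -408$)
$f{\left(b \right)} = \frac{-501 + b}{b + \left(10 + b\right)^{2}}$
$253780 + \frac{f{\left(-343 \right)} + 193237}{11996 + C{\left(-82,-40 \right)}} = 253780 + \frac{\frac{-501 - 343}{-343 + \left(10 - 343\right)^{2}} + 193237}{11996 - 408} = 253780 + \frac{\frac{1}{-343 + \left(-333\right)^{2}} \left(-844\right) + 193237}{11588} = 253780 + \left(\frac{1}{-343 + 110889} \left(-844\right) + 193237\right) \frac{1}{11588} = 253780 + \left(\frac{1}{110546} \left(-844\right) + 193237\right) \frac{1}{11588} = 253780 + \left(- \frac{422}{55273} + 193237\right) \frac{1}{11588} = 253780 + \frac{10680788279}{55273} \cdot \frac{1}{11588} = 253780 + \frac{10680788279}{640503524} = \frac{162557665108999}{640503524}$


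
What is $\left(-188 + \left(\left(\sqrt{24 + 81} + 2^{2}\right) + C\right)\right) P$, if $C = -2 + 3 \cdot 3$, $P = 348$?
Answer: $-61596 + 348 \sqrt{105} \approx -58030.0$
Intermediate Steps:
$C = 7$ ($C = -2 + 9 = 7$)
$\left(-188 + \left(\left(\sqrt{24 + 81} + 2^{2}\right) + C\right)\right) P = \left(-188 + \left(\left(\sqrt{24 + 81} + 2^{2}\right) + 7\right)\right) 348 = \left(-188 + \left(\left(\sqrt{105} + 4\right) + 7\right)\right) 348 = \left(-188 + \left(\left(4 + \sqrt{105}\right) + 7\right)\right) 348 = \left(-188 + \left(11 + \sqrt{105}\right)\right) 348 = \left(-177 + \sqrt{105}\right) 348 = -61596 + 348 \sqrt{105}$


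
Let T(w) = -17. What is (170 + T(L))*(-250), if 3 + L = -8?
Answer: -38250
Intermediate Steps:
L = -11 (L = -3 - 8 = -11)
(170 + T(L))*(-250) = (170 - 17)*(-250) = 153*(-250) = -38250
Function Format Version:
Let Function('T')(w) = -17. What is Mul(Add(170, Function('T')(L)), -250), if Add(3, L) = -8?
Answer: -38250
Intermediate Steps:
L = -11 (L = Add(-3, -8) = -11)
Mul(Add(170, Function('T')(L)), -250) = Mul(Add(170, -17), -250) = Mul(153, -250) = -38250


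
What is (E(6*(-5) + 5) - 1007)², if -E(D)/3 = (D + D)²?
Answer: 72369049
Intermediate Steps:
E(D) = -12*D² (E(D) = -3*(D + D)² = -3*4*D² = -12*D²)
(E(6*(-5) + 5) - 1007)² = (-12*(6*(-5) + 5)² - 1007)² = (-12*(-30 + 5)² - 1007)² = (-12*(-25)² - 1007)² = (-12*625 - 1007)² = (-7500 - 1007)² = (-8507)² = 72369049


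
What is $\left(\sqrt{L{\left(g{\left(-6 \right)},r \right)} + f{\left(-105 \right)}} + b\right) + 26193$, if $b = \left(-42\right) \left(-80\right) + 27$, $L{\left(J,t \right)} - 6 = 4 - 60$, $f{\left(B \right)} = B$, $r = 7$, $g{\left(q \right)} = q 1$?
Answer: $29580 + i \sqrt{155} \approx 29580.0 + 12.45 i$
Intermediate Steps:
$g{\left(q \right)} = q$
$L{\left(J,t \right)} = -50$ ($L{\left(J,t \right)} = 6 + \left(4 - 60\right) = 6 - 56 = -50$)
$b = 3387$ ($b = 3360 + 27 = 3387$)
$\left(\sqrt{L{\left(g{\left(-6 \right)},r \right)} + f{\left(-105 \right)}} + b\right) + 26193 = \left(\sqrt{-50 - 105} + 3387\right) + 26193 = \left(\sqrt{-155} + 3387\right) + 26193 = \left(i \sqrt{155} + 3387\right) + 26193 = \left(3387 + i \sqrt{155}\right) + 26193 = 29580 + i \sqrt{155}$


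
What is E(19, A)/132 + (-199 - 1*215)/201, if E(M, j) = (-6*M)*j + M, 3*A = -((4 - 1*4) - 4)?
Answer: -27127/8844 ≈ -3.0673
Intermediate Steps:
A = 4/3 (A = (-((4 - 1*4) - 4))/3 = (-((4 - 4) - 4))/3 = (-(0 - 4))/3 = (-1*(-4))/3 = (1/3)*4 = 4/3 ≈ 1.3333)
E(M, j) = M - 6*M*j (E(M, j) = -6*M*j + M = M - 6*M*j)
E(19, A)/132 + (-199 - 1*215)/201 = (19*(1 - 6*4/3))/132 + (-199 - 1*215)/201 = (19*(1 - 8))*(1/132) + (-199 - 215)*(1/201) = (19*(-7))*(1/132) - 414*1/201 = -133*1/132 - 138/67 = -133/132 - 138/67 = -27127/8844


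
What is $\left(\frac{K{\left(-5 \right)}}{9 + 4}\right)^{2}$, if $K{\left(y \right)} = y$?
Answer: $\frac{25}{169} \approx 0.14793$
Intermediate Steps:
$\left(\frac{K{\left(-5 \right)}}{9 + 4}\right)^{2} = \left(\frac{1}{9 + 4} \left(-5\right)\right)^{2} = \left(\frac{1}{13} \left(-5\right)\right)^{2} = \left(- \frac{5}{13}\right)^{2} = \frac{25}{169}$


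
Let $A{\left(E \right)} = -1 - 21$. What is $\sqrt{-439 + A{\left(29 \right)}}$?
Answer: $i \sqrt{461} \approx 21.471 i$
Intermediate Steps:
$A{\left(E \right)} = -22$
$\sqrt{-439 + A{\left(29 \right)}} = \sqrt{-439 - 22} = \sqrt{-461} = i \sqrt{461}$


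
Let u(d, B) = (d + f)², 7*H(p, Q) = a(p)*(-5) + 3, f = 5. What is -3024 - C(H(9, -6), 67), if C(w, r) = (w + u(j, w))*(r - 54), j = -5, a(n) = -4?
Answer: -21467/7 ≈ -3066.7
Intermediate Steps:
H(p, Q) = 23/7 (H(p, Q) = (-4*(-5) + 3)/7 = (20 + 3)/7 = (⅐)*23 = 23/7)
u(d, B) = (5 + d)² (u(d, B) = (d + 5)² = (5 + d)²)
C(w, r) = w*(-54 + r) (C(w, r) = (w + (5 - 5)²)*(r - 54) = (w + 0²)*(-54 + r) = (w + 0)*(-54 + r) = w*(-54 + r))
-3024 - C(H(9, -6), 67) = -3024 - 23*(-54 + 67)/7 = -3024 - 23*13/7 = -3024 - 1*299/7 = -3024 - 299/7 = -21467/7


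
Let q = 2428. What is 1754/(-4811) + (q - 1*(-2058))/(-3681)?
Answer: -28038620/17709291 ≈ -1.5833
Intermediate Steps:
1754/(-4811) + (q - 1*(-2058))/(-3681) = 1754/(-4811) + (2428 - 1*(-2058))/(-3681) = 1754*(-1/4811) + (2428 + 2058)*(-1/3681) = -1754/4811 + 4486*(-1/3681) = -1754/4811 - 4486/3681 = -28038620/17709291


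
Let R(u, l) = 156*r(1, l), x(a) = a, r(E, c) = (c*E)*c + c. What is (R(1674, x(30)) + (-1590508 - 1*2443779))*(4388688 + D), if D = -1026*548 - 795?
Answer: -14878725313515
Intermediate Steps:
r(E, c) = c + E*c² (r(E, c) = (E*c)*c + c = E*c² + c = c + E*c²)
R(u, l) = 156*l*(1 + l) (R(u, l) = 156*(l*(1 + 1*l)) = 156*(l*(1 + l)) = 156*l*(1 + l))
D = -563043 (D = -562248 - 795 = -563043)
(R(1674, x(30)) + (-1590508 - 1*2443779))*(4388688 + D) = (156*30*(1 + 30) + (-1590508 - 1*2443779))*(4388688 - 563043) = (156*30*31 + (-1590508 - 2443779))*3825645 = (145080 - 4034287)*3825645 = -3889207*3825645 = -14878725313515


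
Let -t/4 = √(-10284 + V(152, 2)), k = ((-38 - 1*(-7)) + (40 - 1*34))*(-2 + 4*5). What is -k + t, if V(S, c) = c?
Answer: 450 - 4*I*√10282 ≈ 450.0 - 405.6*I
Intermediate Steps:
k = -450 (k = ((-38 + 7) + (40 - 34))*(-2 + 20) = (-31 + 6)*18 = -25*18 = -450)
t = -4*I*√10282 (t = -4*√(-10284 + 2) = -4*I*√10282 ≈ -405.6*I)
-k + t = -1*(-450) - 4*I*√10282 = 450 - 4*I*√10282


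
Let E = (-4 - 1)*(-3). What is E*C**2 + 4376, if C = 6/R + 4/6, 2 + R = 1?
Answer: 14408/3 ≈ 4802.7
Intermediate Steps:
R = -1 (R = -2 + 1 = -1)
C = -16/3 (C = 6/(-1) + 4/6 = 6*(-1) + 4*(1/6) = -6 + 2/3 = -16/3 ≈ -5.3333)
E = 15 (E = -5*(-3) = 15)
E*C**2 + 4376 = 15*(-16/3)**2 + 4376 = 15*(256/9) + 4376 = 1280/3 + 4376 = 14408/3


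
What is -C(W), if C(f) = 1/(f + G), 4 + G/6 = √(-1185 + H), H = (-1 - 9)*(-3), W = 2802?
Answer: I/(6*(√1155 - 463*I)) ≈ -0.00035804 + 2.6281e-5*I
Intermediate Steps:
H = 30 (H = -10*(-3) = 30)
G = -24 + 6*I*√1155 (G = -24 + 6*√(-1185 + 30) = -24 + 6*√(-1155) = -24 + 6*(I*√1155) = -24 + 6*I*√1155 ≈ -24.0 + 203.91*I)
C(f) = 1/(-24 + f + 6*I*√1155) (C(f) = 1/(f + (-24 + 6*I*√1155)) = 1/(-24 + f + 6*I*√1155))
-C(W) = -1/(-24 + 2802 + 6*I*√1155) = -1/(2778 + 6*I*√1155)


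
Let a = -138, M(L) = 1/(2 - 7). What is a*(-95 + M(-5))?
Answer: 65688/5 ≈ 13138.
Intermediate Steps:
M(L) = -1/5 (M(L) = 1/(-5) = -1/5)
a*(-95 + M(-5)) = -138*(-95 - 1/5) = -138*(-476/5) = 65688/5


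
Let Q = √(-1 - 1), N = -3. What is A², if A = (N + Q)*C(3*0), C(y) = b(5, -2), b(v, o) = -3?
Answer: 63 - 54*I*√2 ≈ 63.0 - 76.368*I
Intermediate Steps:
C(y) = -3
Q = I*√2 (Q = √(-2) = I*√2 ≈ 1.4142*I)
A = 9 - 3*I*√2 (A = (-3 + I*√2)*(-3) = 9 - 3*I*√2 ≈ 9.0 - 4.2426*I)
A² = (9 - 3*I*√2)²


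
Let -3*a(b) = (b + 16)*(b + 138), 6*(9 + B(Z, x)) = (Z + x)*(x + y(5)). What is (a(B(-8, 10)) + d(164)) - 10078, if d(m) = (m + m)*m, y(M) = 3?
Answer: 1166678/27 ≈ 43210.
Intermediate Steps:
d(m) = 2*m² (d(m) = (2*m)*m = 2*m²)
B(Z, x) = -9 + (3 + x)*(Z + x)/6 (B(Z, x) = -9 + ((Z + x)*(x + 3))/6 = -9 + ((Z + x)*(3 + x))/6 = -9 + ((3 + x)*(Z + x))/6 = -9 + (3 + x)*(Z + x)/6)
a(b) = -(16 + b)*(138 + b)/3 (a(b) = -(b + 16)*(b + 138)/3 = -(16 + b)*(138 + b)/3)
(a(B(-8, 10)) + d(164)) - 10078 = ((-736 - 154*(-9 + (½)*(-8) + (½)*10 + (⅙)*10² + (⅙)*(-8)*10)/3 - (-9 + (½)*(-8) + (½)*10 + (⅙)*10² + (⅙)*(-8)*10)²/3) + 2*164²) - 10078 = ((-736 - 154*(-9 - 4 + 5 + (⅙)*100 - 40/3)/3 - (-9 - 4 + 5 + (⅙)*100 - 40/3)²/3) + 2*26896) - 10078 = ((-736 - 154*(-9 - 4 + 5 + 50/3 - 40/3)/3 - (-9 - 4 + 5 + 50/3 - 40/3)²/3) + 53792) - 10078 = ((-736 - 154/3*(-14/3) - (-14/3)²/3) + 53792) - 10078 = ((-736 + 2156/9 - ⅓*196/9) + 53792) - 10078 = ((-736 + 2156/9 - 196/27) + 53792) - 10078 = (-13600/27 + 53792) - 10078 = 1438784/27 - 10078 = 1166678/27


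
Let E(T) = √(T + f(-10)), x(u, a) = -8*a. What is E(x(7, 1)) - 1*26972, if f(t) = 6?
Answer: -26972 + I*√2 ≈ -26972.0 + 1.4142*I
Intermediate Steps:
E(T) = √(6 + T) (E(T) = √(T + 6) = √(6 + T))
E(x(7, 1)) - 1*26972 = √(6 - 8*1) - 1*26972 = √(6 - 8) - 26972 = √(-2) - 26972 = I*√2 - 26972 = -26972 + I*√2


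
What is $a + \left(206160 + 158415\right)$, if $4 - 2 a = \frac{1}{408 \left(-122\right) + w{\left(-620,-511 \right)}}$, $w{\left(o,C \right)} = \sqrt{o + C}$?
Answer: $\frac{301098226859009}{825883769} + \frac{i \sqrt{1131}}{4955302614} \approx 3.6458 \cdot 10^{5} + 6.7867 \cdot 10^{-9} i$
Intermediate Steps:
$w{\left(o,C \right)} = \sqrt{C + o}$
$a = 2 - \frac{1}{2 \left(-49776 + i \sqrt{1131}\right)}$ ($a = 2 - \frac{1}{2 \left(408 \left(-122\right) + \sqrt{-511 - 620}\right)} = 2 - \frac{1}{2 \left(-49776 + \sqrt{-1131}\right)} = 2 - \frac{1}{2 \left(-49776 + i \sqrt{1131}\right)} \approx 2.0 + 6.7867 \cdot 10^{-9} i$)
$a + \left(206160 + 158415\right) = \left(\frac{1651775834}{825883769} + \frac{i \sqrt{1131}}{4955302614}\right) + \left(206160 + 158415\right) = \left(\frac{1651775834}{825883769} + \frac{i \sqrt{1131}}{4955302614}\right) + 364575 = \frac{301098226859009}{825883769} + \frac{i \sqrt{1131}}{4955302614}$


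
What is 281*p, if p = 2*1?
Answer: 562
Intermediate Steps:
p = 2
281*p = 281*2 = 562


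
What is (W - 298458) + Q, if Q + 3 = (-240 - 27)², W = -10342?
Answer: -237514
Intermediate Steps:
Q = 71286 (Q = -3 + (-240 - 27)² = -3 + (-267)² = -3 + 71289 = 71286)
(W - 298458) + Q = (-10342 - 298458) + 71286 = -308800 + 71286 = -237514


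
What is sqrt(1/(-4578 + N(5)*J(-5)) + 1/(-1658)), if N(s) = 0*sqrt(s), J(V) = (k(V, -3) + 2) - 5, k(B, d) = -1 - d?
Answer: I*sqrt(2958328779)/1897581 ≈ 0.028663*I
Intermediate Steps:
J(V) = -1 (J(V) = ((-1 - 1*(-3)) + 2) - 5 = ((-1 + 3) + 2) - 5 = (2 + 2) - 5 = 4 - 5 = -1)
N(s) = 0
sqrt(1/(-4578 + N(5)*J(-5)) + 1/(-1658)) = sqrt(1/(-4578 + 0*(-1)) + 1/(-1658)) = sqrt(1/(-4578 + 0) - 1/1658) = sqrt(1/(-4578) - 1/1658) = sqrt(-1/4578 - 1/1658) = sqrt(-1559/1897581) = I*sqrt(2958328779)/1897581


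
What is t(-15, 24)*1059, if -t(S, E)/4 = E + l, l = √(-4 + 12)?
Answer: -101664 - 8472*√2 ≈ -1.1365e+5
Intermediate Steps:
l = 2*√2 (l = √8 = 2*√2 ≈ 2.8284)
t(S, E) = -8*√2 - 4*E (t(S, E) = -4*(E + 2*√2) = -8*√2 - 4*E)
t(-15, 24)*1059 = (-8*√2 - 4*24)*1059 = (-8*√2 - 96)*1059 = (-96 - 8*√2)*1059 = -101664 - 8472*√2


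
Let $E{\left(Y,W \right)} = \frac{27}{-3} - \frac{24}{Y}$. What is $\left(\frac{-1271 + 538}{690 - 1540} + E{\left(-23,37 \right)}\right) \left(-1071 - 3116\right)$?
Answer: $\frac{580699217}{19550} \approx 29703.0$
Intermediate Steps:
$E{\left(Y,W \right)} = -9 - \frac{24}{Y}$ ($E{\left(Y,W \right)} = 27 \left(- \frac{1}{3}\right) - \frac{24}{Y} = -9 - \frac{24}{Y}$)
$\left(\frac{-1271 + 538}{690 - 1540} + E{\left(-23,37 \right)}\right) \left(-1071 - 3116\right) = \left(\frac{-1271 + 538}{690 - 1540} - \left(9 + \frac{24}{-23}\right)\right) \left(-1071 - 3116\right) = \left(- \frac{733}{-850} - \frac{183}{23}\right) \left(-4187\right) = \left(\left(-733\right) \left(- \frac{1}{850}\right) + \left(-9 + \frac{24}{23}\right)\right) \left(-4187\right) = \left(\frac{733}{850} - \frac{183}{23}\right) \left(-4187\right) = \left(- \frac{138691}{19550}\right) \left(-4187\right) = \frac{580699217}{19550}$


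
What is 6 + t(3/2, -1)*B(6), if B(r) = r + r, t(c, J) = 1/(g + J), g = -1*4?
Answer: 18/5 ≈ 3.6000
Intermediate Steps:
g = -4
t(c, J) = 1/(-4 + J)
B(r) = 2*r
6 + t(3/2, -1)*B(6) = 6 + (2*6)/(-4 - 1) = 6 + 12/(-5) = 6 - ⅕*12 = 6 - 12/5 = 18/5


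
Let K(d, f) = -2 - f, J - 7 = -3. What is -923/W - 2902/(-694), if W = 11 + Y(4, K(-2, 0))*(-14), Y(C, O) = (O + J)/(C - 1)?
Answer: -953588/1735 ≈ -549.62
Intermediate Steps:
J = 4 (J = 7 - 3 = 4)
Y(C, O) = (4 + O)/(-1 + C) (Y(C, O) = (O + 4)/(C - 1) = (4 + O)/(-1 + C))
W = 5/3 (W = 11 + ((4 + (-2 - 1*0))/(-1 + 4))*(-14) = 11 + ((4 + (-2 + 0))/3)*(-14) = 11 + ((4 - 2)/3)*(-14) = 11 + ((⅓)*2)*(-14) = 11 + (⅔)*(-14) = 11 - 28/3 = 5/3 ≈ 1.6667)
-923/W - 2902/(-694) = -923/5/3 - 2902/(-694) = -923*⅗ - 2902*(-1/694) = -2769/5 + 1451/347 = -953588/1735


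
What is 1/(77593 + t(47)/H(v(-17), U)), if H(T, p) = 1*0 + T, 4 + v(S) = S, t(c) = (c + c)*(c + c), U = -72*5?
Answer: 21/1620617 ≈ 1.2958e-5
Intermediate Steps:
U = -360
t(c) = 4*c² (t(c) = (2*c)*(2*c) = 4*c²)
v(S) = -4 + S
H(T, p) = T (H(T, p) = 0 + T = T)
1/(77593 + t(47)/H(v(-17), U)) = 1/(77593 + (4*47²)/(-4 - 17)) = 1/(77593 + (4*2209)/(-21)) = 1/(77593 + 8836*(-1/21)) = 1/(77593 - 8836/21) = 1/(1620617/21) = 21/1620617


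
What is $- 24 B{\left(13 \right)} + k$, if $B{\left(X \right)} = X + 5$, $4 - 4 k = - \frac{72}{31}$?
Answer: $- \frac{13343}{31} \approx -430.42$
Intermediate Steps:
$k = \frac{49}{31}$ ($k = 1 - \frac{\left(-72\right) \frac{1}{31}}{4} = 1 - - \frac{18}{31} = 1 + \frac{18}{31} = \frac{49}{31} \approx 1.5806$)
$B{\left(X \right)} = 5 + X$
$- 24 B{\left(13 \right)} + k = - 24 \left(5 + 13\right) + \frac{49}{31} = \left(-24\right) 18 + \frac{49}{31} = -432 + \frac{49}{31} = - \frac{13343}{31}$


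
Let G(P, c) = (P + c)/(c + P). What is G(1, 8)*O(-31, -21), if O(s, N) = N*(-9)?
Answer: 189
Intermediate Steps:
O(s, N) = -9*N
G(P, c) = 1 (G(P, c) = (P + c)/(P + c) = 1)
G(1, 8)*O(-31, -21) = 1*(-9*(-21)) = 1*189 = 189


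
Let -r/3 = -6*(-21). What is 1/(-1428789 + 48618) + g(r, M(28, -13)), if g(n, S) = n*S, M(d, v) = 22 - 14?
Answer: -4173637105/1380171 ≈ -3024.0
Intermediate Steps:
M(d, v) = 8
r = -378 (r = -(-18)*(-21) = -3*126 = -378)
g(n, S) = S*n
1/(-1428789 + 48618) + g(r, M(28, -13)) = 1/(-1428789 + 48618) + 8*(-378) = 1/(-1380171) - 3024 = -1/1380171 - 3024 = -4173637105/1380171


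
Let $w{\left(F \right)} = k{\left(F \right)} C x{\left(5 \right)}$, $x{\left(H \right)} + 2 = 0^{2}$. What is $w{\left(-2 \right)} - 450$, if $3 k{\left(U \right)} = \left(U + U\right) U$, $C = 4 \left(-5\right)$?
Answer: $- \frac{1030}{3} \approx -343.33$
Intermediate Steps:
$x{\left(H \right)} = -2$ ($x{\left(H \right)} = -2 + 0^{2} = -2 + 0 = -2$)
$C = -20$
$k{\left(U \right)} = \frac{2 U^{2}}{3}$ ($k{\left(U \right)} = \frac{\left(U + U\right) U}{3} = \frac{2 U U}{3} = \frac{2 U^{2}}{3}$)
$w{\left(F \right)} = \frac{80 F^{2}}{3}$ ($w{\left(F \right)} = \frac{2 F^{2}}{3} \left(-20\right) \left(-2\right) = - \frac{40 F^{2}}{3} \left(-2\right) = \frac{80 F^{2}}{3}$)
$w{\left(-2 \right)} - 450 = \frac{80 \left(-2\right)^{2}}{3} - 450 = \frac{80}{3} \cdot 4 - 450 = \frac{320}{3} - 450 = - \frac{1030}{3}$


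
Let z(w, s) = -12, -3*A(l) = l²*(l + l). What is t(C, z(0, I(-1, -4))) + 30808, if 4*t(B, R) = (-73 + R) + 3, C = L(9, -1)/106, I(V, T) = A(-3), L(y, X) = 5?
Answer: 61575/2 ≈ 30788.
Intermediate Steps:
A(l) = -2*l³/3 (A(l) = -l²*(l + l)/3 = -l²*2*l/3 = -2*l³/3)
I(V, T) = 18 (I(V, T) = -⅔*(-3)³ = -⅔*(-27) = 18)
C = 5/106 ≈ 0.047170
t(B, R) = -35/2 + R/4 (t(B, R) = ((-73 + R) + 3)/4 = (-70 + R)/4 = -35/2 + R/4)
t(C, z(0, I(-1, -4))) + 30808 = (-35/2 + (¼)*(-12)) + 30808 = (-35/2 - 3) + 30808 = -41/2 + 30808 = 61575/2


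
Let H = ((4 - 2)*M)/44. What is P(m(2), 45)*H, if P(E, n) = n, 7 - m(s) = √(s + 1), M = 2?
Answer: 45/11 ≈ 4.0909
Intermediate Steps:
m(s) = 7 - √(1 + s) (m(s) = 7 - √(s + 1) = 7 - √(1 + s))
H = 1/11 (H = ((4 - 2)*2)/44 = (2*2)*(1/44) = 4*(1/44) = 1/11 ≈ 0.090909)
P(m(2), 45)*H = 45*(1/11) = 45/11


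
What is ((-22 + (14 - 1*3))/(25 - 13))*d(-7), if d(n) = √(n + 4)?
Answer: -11*I*√3/12 ≈ -1.5877*I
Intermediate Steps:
d(n) = √(4 + n)
((-22 + (14 - 1*3))/(25 - 13))*d(-7) = ((-22 + (14 - 1*3))/(25 - 13))*√(4 - 7) = ((-22 + (14 - 3))/12)*√(-3) = ((-22 + 11)*(1/12))*(I*√3) = (-11*1/12)*(I*√3) = -11*I*√3/12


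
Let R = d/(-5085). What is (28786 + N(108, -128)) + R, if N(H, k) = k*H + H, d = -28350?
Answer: 1703540/113 ≈ 15076.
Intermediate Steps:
N(H, k) = H + H*k (N(H, k) = H*k + H = H + H*k)
R = 630/113 (R = -28350/(-5085) = -28350*(-1/5085) = 630/113 ≈ 5.5752)
(28786 + N(108, -128)) + R = (28786 + 108*(1 - 128)) + 630/113 = (28786 + 108*(-127)) + 630/113 = (28786 - 13716) + 630/113 = 15070 + 630/113 = 1703540/113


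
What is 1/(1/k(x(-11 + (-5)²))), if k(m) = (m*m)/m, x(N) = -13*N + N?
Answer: -168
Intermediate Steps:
x(N) = -12*N
k(m) = m (k(m) = m²/m = m)
1/(1/k(x(-11 + (-5)²))) = 1/(1/(-12*(-11 + (-5)²))) = 1/(1/(-12*(-11 + 25))) = 1/(1/(-12*14)) = 1/(1/(-168)) = 1/(-1/168) = -168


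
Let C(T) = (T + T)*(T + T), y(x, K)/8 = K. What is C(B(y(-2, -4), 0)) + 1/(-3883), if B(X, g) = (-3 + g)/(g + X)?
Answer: 34691/994048 ≈ 0.034899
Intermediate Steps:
y(x, K) = 8*K
B(X, g) = (-3 + g)/(X + g)
C(T) = 4*T² (C(T) = (2*T)*(2*T) = 4*T²)
C(B(y(-2, -4), 0)) + 1/(-3883) = 4*((-3 + 0)/(8*(-4) + 0))² + 1/(-3883) = 4*(-3/(-32 + 0))² - 1/3883 = 4*(-3/(-32))² - 1/3883 = 4*(-1/32*(-3))² - 1/3883 = 4*(3/32)² - 1/3883 = 4*(9/1024) - 1/3883 = 9/256 - 1/3883 = 34691/994048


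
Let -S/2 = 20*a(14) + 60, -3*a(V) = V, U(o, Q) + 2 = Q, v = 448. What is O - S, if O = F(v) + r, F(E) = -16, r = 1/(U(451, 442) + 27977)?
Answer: -7047413/85251 ≈ -82.667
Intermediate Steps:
U(o, Q) = -2 + Q
r = 1/28417 (r = 1/((-2 + 442) + 27977) = 1/(440 + 27977) = 1/28417 ≈ 3.5190e-5)
a(V) = -V/3
S = 200/3 (S = -2*(20*(-⅓*14) + 60) = -2*(20*(-14/3) + 60) = -2*(-280/3 + 60) = -2*(-100/3) = 200/3 ≈ 66.667)
O = -454671/28417 (O = -16 + 1/28417 = -454671/28417 ≈ -16.000)
O - S = -454671/28417 - 1*200/3 = -454671/28417 - 200/3 = -7047413/85251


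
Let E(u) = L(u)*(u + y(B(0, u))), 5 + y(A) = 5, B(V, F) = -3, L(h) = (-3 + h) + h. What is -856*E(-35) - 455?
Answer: -2187535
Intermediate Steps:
L(h) = -3 + 2*h
y(A) = 0 (y(A) = -5 + 5 = 0)
E(u) = u*(-3 + 2*u) (E(u) = (-3 + 2*u)*(u + 0) = (-3 + 2*u)*u = u*(-3 + 2*u))
-856*E(-35) - 455 = -(-29960)*(-3 + 2*(-35)) - 455 = -(-29960)*(-3 - 70) - 455 = -(-29960)*(-73) - 455 = -856*2555 - 455 = -2187080 - 455 = -2187535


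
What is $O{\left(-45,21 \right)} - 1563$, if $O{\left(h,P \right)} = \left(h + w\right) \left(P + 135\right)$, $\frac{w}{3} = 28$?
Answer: $4521$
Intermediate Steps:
$w = 84$ ($w = 3 \cdot 28 = 84$)
$O{\left(h,P \right)} = \left(84 + h\right) \left(135 + P\right)$ ($O{\left(h,P \right)} = \left(h + 84\right) \left(P + 135\right) = \left(84 + h\right) \left(135 + P\right)$)
$O{\left(-45,21 \right)} - 1563 = \left(11340 + 84 \cdot 21 + 135 \left(-45\right) + 21 \left(-45\right)\right) - 1563 = \left(11340 + 1764 - 6075 - 945\right) - 1563 = 6084 - 1563 = 4521$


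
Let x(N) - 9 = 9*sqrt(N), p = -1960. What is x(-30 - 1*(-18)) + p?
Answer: -1951 + 18*I*sqrt(3) ≈ -1951.0 + 31.177*I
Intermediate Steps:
x(N) = 9 + 9*sqrt(N)
x(-30 - 1*(-18)) + p = (9 + 9*sqrt(-30 - 1*(-18))) - 1960 = (9 + 9*sqrt(-30 + 18)) - 1960 = (9 + 9*sqrt(-12)) - 1960 = (9 + 9*(2*I*sqrt(3))) - 1960 = (9 + 18*I*sqrt(3)) - 1960 = -1951 + 18*I*sqrt(3)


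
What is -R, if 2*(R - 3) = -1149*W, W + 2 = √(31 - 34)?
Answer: -1152 + 1149*I*√3/2 ≈ -1152.0 + 995.06*I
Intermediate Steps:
W = -2 + I*√3 (W = -2 + √(31 - 34) = -2 + √(-3) = -2 + I*√3 ≈ -2.0 + 1.732*I)
R = 1152 - 1149*I*√3/2 (R = 3 + (-1149*(-2 + I*√3))/2 = 3 + (2298 - 1149*I*√3)/2 = 3 + (1149 - 1149*I*√3/2) = 1152 - 1149*I*√3/2 ≈ 1152.0 - 995.06*I)
-R = -(1152 - 1149*I*√3/2) = -1152 + 1149*I*√3/2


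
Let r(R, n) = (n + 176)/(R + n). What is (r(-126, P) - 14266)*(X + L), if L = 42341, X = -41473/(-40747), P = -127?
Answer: -889606170634200/1472713 ≈ -6.0406e+8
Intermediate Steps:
r(R, n) = (176 + n)/(R + n)
X = 41473/40747 (X = -41473*(-1/40747) = 41473/40747 ≈ 1.0178)
(r(-126, P) - 14266)*(X + L) = ((176 - 127)/(-126 - 127) - 14266)*(41473/40747 + 42341) = (49/(-253) - 14266)*(1725310200/40747) = (-1/253*49 - 14266)*(1725310200/40747) = (-49/253 - 14266)*(1725310200/40747) = -3609347/253*1725310200/40747 = -889606170634200/1472713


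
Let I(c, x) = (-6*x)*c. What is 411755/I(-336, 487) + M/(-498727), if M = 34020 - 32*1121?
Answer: 207171614669/489646178784 ≈ 0.42310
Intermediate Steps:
I(c, x) = -6*c*x
M = -1852 (M = 34020 - 35872 = -1852)
411755/I(-336, 487) + M/(-498727) = 411755/((-6*(-336)*487)) - 1852/(-498727) = 411755/981792 - 1852*(-1/498727) = 411755*(1/981792) + 1852/498727 = 411755/981792 + 1852/498727 = 207171614669/489646178784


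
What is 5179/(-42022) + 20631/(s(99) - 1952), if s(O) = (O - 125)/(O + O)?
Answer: -86829531037/8121213742 ≈ -10.692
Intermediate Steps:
s(O) = (-125 + O)/(2*O) (s(O) = (-125 + O)/((2*O)) = (-125 + O)*(1/(2*O)) = (-125 + O)/(2*O))
5179/(-42022) + 20631/(s(99) - 1952) = 5179/(-42022) + 20631/((½)*(-125 + 99)/99 - 1952) = 5179*(-1/42022) + 20631/((½)*(1/99)*(-26) - 1952) = -5179/42022 + 20631/(-13/99 - 1952) = -5179/42022 + 20631/(-193261/99) = -5179/42022 + 20631*(-99/193261) = -5179/42022 - 2042469/193261 = -86829531037/8121213742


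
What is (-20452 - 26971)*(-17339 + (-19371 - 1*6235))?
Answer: 2036580735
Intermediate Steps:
(-20452 - 26971)*(-17339 + (-19371 - 1*6235)) = -47423*(-17339 + (-19371 - 6235)) = -47423*(-17339 - 25606) = -47423*(-42945) = 2036580735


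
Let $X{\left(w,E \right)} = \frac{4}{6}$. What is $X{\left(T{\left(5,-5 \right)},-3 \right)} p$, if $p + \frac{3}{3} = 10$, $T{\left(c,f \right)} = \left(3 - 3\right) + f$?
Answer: $6$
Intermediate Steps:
$T{\left(c,f \right)} = f$ ($T{\left(c,f \right)} = 0 + f = f$)
$p = 9$ ($p = -1 + 10 = 9$)
$X{\left(w,E \right)} = \frac{2}{3}$ ($X{\left(w,E \right)} = 4 \cdot \frac{1}{6} = \frac{2}{3}$)
$X{\left(T{\left(5,-5 \right)},-3 \right)} p = \frac{2}{3} \cdot 9 = 6$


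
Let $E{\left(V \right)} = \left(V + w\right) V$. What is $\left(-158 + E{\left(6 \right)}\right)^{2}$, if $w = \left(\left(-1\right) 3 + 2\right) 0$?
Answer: $14884$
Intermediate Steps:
$w = 0$ ($w = \left(-3 + 2\right) 0 = \left(-1\right) 0 = 0$)
$E{\left(V \right)} = V^{2}$ ($E{\left(V \right)} = \left(V + 0\right) V = V V = V^{2}$)
$\left(-158 + E{\left(6 \right)}\right)^{2} = \left(-158 + 6^{2}\right)^{2} = \left(-158 + 36\right)^{2} = \left(-122\right)^{2} = 14884$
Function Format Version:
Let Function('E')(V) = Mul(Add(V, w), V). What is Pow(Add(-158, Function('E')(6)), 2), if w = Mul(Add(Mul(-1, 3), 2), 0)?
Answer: 14884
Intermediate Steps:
w = 0 (w = Mul(Add(-3, 2), 0) = Mul(-1, 0) = 0)
Function('E')(V) = Pow(V, 2) (Function('E')(V) = Mul(Add(V, 0), V) = Mul(V, V) = Pow(V, 2))
Pow(Add(-158, Function('E')(6)), 2) = Pow(Add(-158, Pow(6, 2)), 2) = Pow(Add(-158, 36), 2) = Pow(-122, 2) = 14884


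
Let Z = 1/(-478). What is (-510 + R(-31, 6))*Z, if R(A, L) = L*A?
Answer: 348/239 ≈ 1.4561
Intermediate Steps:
R(A, L) = A*L
Z = -1/478 ≈ -0.0020920
(-510 + R(-31, 6))*Z = (-510 - 31*6)*(-1/478) = (-510 - 186)*(-1/478) = -696*(-1/478) = 348/239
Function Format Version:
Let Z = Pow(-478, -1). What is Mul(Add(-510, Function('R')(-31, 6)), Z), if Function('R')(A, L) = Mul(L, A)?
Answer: Rational(348, 239) ≈ 1.4561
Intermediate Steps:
Function('R')(A, L) = Mul(A, L)
Z = Rational(-1, 478) ≈ -0.0020920
Mul(Add(-510, Function('R')(-31, 6)), Z) = Mul(Add(-510, Mul(-31, 6)), Rational(-1, 478)) = Mul(Add(-510, -186), Rational(-1, 478)) = Mul(-696, Rational(-1, 478)) = Rational(348, 239)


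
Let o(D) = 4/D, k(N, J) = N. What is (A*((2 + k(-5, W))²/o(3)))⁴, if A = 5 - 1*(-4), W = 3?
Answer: 3486784401/256 ≈ 1.3620e+7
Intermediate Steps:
A = 9 (A = 5 + 4 = 9)
(A*((2 + k(-5, W))²/o(3)))⁴ = (9*((2 - 5)²/((4/3))))⁴ = (9*((-3)²/((4*(⅓)))))⁴ = (9*(9/(4/3)))⁴ = (9*(9*(¾)))⁴ = (9*(27/4))⁴ = (243/4)⁴ = 3486784401/256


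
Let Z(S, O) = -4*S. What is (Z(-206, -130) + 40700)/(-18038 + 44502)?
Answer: 10381/6616 ≈ 1.5691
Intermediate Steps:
(Z(-206, -130) + 40700)/(-18038 + 44502) = (-4*(-206) + 40700)/(-18038 + 44502) = (824 + 40700)/26464 = 41524*(1/26464) = 10381/6616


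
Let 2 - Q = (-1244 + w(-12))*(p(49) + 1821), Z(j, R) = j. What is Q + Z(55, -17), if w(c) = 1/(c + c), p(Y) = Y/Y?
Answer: 27200411/12 ≈ 2.2667e+6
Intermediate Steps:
p(Y) = 1
w(c) = 1/(2*c)
Q = 27199751/12 (Q = 2 - (-1244 + (½)/(-12))*(1 + 1821) = 2 - (-1244 + (½)*(-1/12))*1822 = 2 - (-1244 - 1/24)*1822 = 2 - (-29857)*1822/24 = 2 - 1*(-27199727/12) = 2 + 27199727/12 = 27199751/12 ≈ 2.2666e+6)
Q + Z(55, -17) = 27199751/12 + 55 = 27200411/12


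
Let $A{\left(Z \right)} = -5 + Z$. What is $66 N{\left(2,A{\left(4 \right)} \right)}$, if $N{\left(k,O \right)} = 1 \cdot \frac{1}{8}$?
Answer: $\frac{33}{4} \approx 8.25$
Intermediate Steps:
$N{\left(k,O \right)} = \frac{1}{8}$ ($N{\left(k,O \right)} = 1 \cdot \frac{1}{8} = \frac{1}{8}$)
$66 N{\left(2,A{\left(4 \right)} \right)} = 66 \cdot \frac{1}{8} = \frac{33}{4}$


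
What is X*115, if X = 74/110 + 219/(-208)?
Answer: -100027/2288 ≈ -43.718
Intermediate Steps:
X = -4349/11440 (X = 74*(1/110) + 219*(-1/208) = 37/55 - 219/208 = -4349/11440 ≈ -0.38016)
X*115 = -4349/11440*115 = -100027/2288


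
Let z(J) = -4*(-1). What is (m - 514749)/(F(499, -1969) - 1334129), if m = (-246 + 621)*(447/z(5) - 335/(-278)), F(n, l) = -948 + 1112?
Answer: 87549773/247228180 ≈ 0.35413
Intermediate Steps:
z(J) = 4
F(n, l) = 164
m = 23551125/556 (m = (-246 + 621)*(447/4 - 335/(-278)) = 375*(447*(1/4) - 335*(-1/278)) = 375*(447/4 + 335/278) = 375*(62803/556) = 23551125/556 ≈ 42358.)
(m - 514749)/(F(499, -1969) - 1334129) = (23551125/556 - 514749)/(164 - 1334129) = -262649319/556/(-1333965) = -262649319/556*(-1/1333965) = 87549773/247228180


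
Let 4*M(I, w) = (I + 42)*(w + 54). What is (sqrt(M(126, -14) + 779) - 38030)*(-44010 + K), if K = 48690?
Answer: -177980400 + 4680*sqrt(2459) ≈ -1.7775e+8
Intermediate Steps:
M(I, w) = (42 + I)*(54 + w)/4 (M(I, w) = ((I + 42)*(w + 54))/4 = ((42 + I)*(54 + w))/4 = (42 + I)*(54 + w)/4)
(sqrt(M(126, -14) + 779) - 38030)*(-44010 + K) = (sqrt((567 + (21/2)*(-14) + (27/2)*126 + (1/4)*126*(-14)) + 779) - 38030)*(-44010 + 48690) = (sqrt((567 - 147 + 1701 - 441) + 779) - 38030)*4680 = (sqrt(1680 + 779) - 38030)*4680 = (sqrt(2459) - 38030)*4680 = (-38030 + sqrt(2459))*4680 = -177980400 + 4680*sqrt(2459)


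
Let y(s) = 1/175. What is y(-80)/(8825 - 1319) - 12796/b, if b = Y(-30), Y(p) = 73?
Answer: -16808185727/95889150 ≈ -175.29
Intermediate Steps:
b = 73
y(s) = 1/175
y(-80)/(8825 - 1319) - 12796/b = 1/(175*(8825 - 1319)) - 12796/73 = (1/175)/7506 - 12796*1/73 = (1/175)*(1/7506) - 12796/73 = 1/1313550 - 12796/73 = -16808185727/95889150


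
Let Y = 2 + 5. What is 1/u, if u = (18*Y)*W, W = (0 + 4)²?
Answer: 1/2016 ≈ 0.00049603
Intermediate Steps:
W = 16 (W = 4² = 16)
Y = 7
u = 2016 (u = (18*7)*16 = 126*16 = 2016)
1/u = 1/2016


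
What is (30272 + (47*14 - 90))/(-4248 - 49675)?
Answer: -30840/53923 ≈ -0.57193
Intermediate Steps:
(30272 + (47*14 - 90))/(-4248 - 49675) = (30272 + (658 - 90))/(-53923) = (30272 + 568)*(-1/53923) = 30840*(-1/53923) = -30840/53923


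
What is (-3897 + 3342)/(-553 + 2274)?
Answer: -555/1721 ≈ -0.32249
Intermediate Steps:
(-3897 + 3342)/(-553 + 2274) = -555/1721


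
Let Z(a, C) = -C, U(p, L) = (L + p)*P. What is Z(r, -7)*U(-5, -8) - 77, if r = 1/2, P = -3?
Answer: 196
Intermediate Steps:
r = ½ ≈ 0.50000
U(p, L) = -3*L - 3*p (U(p, L) = (L + p)*(-3) = -3*L - 3*p)
Z(r, -7)*U(-5, -8) - 77 = (-1*(-7))*(-3*(-8) - 3*(-5)) - 77 = 7*(24 + 15) - 77 = 7*39 - 77 = 273 - 77 = 196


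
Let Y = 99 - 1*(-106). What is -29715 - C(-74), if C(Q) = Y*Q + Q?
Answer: -14471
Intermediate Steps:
Y = 205 (Y = 99 + 106 = 205)
C(Q) = 206*Q (C(Q) = 205*Q + Q = 206*Q)
-29715 - C(-74) = -29715 - 206*(-74) = -29715 - 1*(-15244) = -29715 + 15244 = -14471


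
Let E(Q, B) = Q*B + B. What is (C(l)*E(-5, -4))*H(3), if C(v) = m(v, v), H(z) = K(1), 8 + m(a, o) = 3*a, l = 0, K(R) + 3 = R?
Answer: 256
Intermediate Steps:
K(R) = -3 + R
m(a, o) = -8 + 3*a
H(z) = -2 (H(z) = -3 + 1 = -2)
E(Q, B) = B + B*Q (E(Q, B) = B*Q + B = B + B*Q)
C(v) = -8 + 3*v
(C(l)*E(-5, -4))*H(3) = ((-8 + 3*0)*(-4*(1 - 5)))*(-2) = ((-8 + 0)*(-4*(-4)))*(-2) = -8*16*(-2) = -128*(-2) = 256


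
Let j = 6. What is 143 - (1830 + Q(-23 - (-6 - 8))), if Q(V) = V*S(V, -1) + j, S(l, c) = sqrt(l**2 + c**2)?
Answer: -1693 + 9*sqrt(82) ≈ -1611.5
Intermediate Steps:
S(l, c) = sqrt(c**2 + l**2)
Q(V) = 6 + V*sqrt(1 + V**2) (Q(V) = V*sqrt((-1)**2 + V**2) + 6 = V*sqrt(1 + V**2) + 6 = 6 + V*sqrt(1 + V**2))
143 - (1830 + Q(-23 - (-6 - 8))) = 143 - (1830 + (6 + (-23 - (-6 - 8))*sqrt(1 + (-23 - (-6 - 8))**2))) = 143 - (1830 + (6 + (-23 - 1*(-14))*sqrt(1 + (-23 - 1*(-14))**2))) = 143 - (1830 + (6 + (-23 + 14)*sqrt(1 + (-23 + 14)**2))) = 143 - (1830 + (6 - 9*sqrt(1 + (-9)**2))) = 143 - (1830 + (6 - 9*sqrt(1 + 81))) = 143 - (1830 + (6 - 9*sqrt(82))) = 143 - (1836 - 9*sqrt(82)) = 143 + (-1836 + 9*sqrt(82)) = -1693 + 9*sqrt(82)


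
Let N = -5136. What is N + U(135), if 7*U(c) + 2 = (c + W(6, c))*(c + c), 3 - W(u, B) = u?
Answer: -314/7 ≈ -44.857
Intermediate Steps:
W(u, B) = 3 - u
U(c) = -2/7 + 2*c*(-3 + c)/7 (U(c) = -2/7 + ((c + (3 - 1*6))*(c + c))/7 = -2/7 + ((c + (3 - 6))*(2*c))/7 = -2/7 + ((c - 3)*(2*c))/7 = -2/7 + ((-3 + c)*(2*c))/7 = -2/7 + (2*c*(-3 + c))/7 = -2/7 + 2*c*(-3 + c)/7)
N + U(135) = -5136 + (-2/7 - 6/7*135 + (2/7)*135**2) = -5136 + (-2/7 - 810/7 + (2/7)*18225) = -5136 + (-2/7 - 810/7 + 36450/7) = -5136 + 35638/7 = -314/7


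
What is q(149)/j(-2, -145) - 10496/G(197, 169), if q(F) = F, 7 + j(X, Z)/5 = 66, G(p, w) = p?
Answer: -3066967/58115 ≈ -52.774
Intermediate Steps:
j(X, Z) = 295 (j(X, Z) = -35 + 5*66 = -35 + 330 = 295)
q(149)/j(-2, -145) - 10496/G(197, 169) = 149/295 - 10496/197 = -3066967/58115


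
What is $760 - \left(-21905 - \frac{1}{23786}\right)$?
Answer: $\frac{539109691}{23786} \approx 22665.0$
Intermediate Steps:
$760 - \left(-21905 - \frac{1}{23786}\right) = 760 - - \frac{521032331}{23786} = 760 + \frac{521032331}{23786} = \frac{539109691}{23786}$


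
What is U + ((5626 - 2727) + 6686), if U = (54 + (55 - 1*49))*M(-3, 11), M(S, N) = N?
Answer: 10245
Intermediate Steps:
U = 660 (U = (54 + (55 - 1*49))*11 = (54 + (55 - 49))*11 = (54 + 6)*11 = 60*11 = 660)
U + ((5626 - 2727) + 6686) = 660 + ((5626 - 2727) + 6686) = 660 + (2899 + 6686) = 660 + 9585 = 10245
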